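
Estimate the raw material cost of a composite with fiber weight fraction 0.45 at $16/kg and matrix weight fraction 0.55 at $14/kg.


Cost = cost_f*Wf + cost_m*Wm = 16*0.45 + 14*0.55 = $14.9/kg

$14.9/kg


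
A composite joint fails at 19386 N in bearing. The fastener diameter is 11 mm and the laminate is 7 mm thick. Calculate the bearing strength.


sigma_br = F/(d*h) = 19386/(11*7) = 251.8 MPa

251.8 MPa


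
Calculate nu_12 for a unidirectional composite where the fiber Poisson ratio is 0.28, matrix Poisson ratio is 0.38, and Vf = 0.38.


nu_12 = nu_f*Vf + nu_m*(1-Vf) = 0.28*0.38 + 0.38*0.62 = 0.342

0.342


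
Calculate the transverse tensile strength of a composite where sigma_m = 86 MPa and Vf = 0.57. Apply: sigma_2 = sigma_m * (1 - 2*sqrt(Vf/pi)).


factor = 1 - 2*sqrt(0.57/pi) = 0.1481
sigma_2 = 86 * 0.1481 = 12.74 MPa

12.74 MPa


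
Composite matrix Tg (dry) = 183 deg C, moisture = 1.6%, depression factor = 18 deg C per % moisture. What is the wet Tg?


Tg_wet = Tg_dry - k*moisture = 183 - 18*1.6 = 154.2 deg C

154.2 deg C


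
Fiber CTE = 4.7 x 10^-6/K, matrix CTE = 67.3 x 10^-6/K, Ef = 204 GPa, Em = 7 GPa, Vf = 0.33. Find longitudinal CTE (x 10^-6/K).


E1 = Ef*Vf + Em*(1-Vf) = 72.01
alpha_1 = (alpha_f*Ef*Vf + alpha_m*Em*(1-Vf))/E1 = 8.78 x 10^-6/K

8.78 x 10^-6/K


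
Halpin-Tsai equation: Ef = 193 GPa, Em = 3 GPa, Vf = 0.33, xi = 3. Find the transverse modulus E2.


eta = (Ef/Em - 1)/(Ef/Em + xi) = (64.3333 - 1)/(64.3333 + 3) = 0.9406
E2 = Em*(1+xi*eta*Vf)/(1-eta*Vf) = 8.4 GPa

8.4 GPa


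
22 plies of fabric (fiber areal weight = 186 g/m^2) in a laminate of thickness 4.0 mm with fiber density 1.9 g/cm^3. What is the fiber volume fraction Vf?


Vf = n * FAW / (rho_f * h * 1000) = 22 * 186 / (1.9 * 4.0 * 1000) = 0.5384

0.5384


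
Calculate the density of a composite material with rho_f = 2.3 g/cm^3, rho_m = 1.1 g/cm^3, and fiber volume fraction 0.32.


rho_c = rho_f*Vf + rho_m*(1-Vf) = 2.3*0.32 + 1.1*0.68 = 1.484 g/cm^3

1.484 g/cm^3


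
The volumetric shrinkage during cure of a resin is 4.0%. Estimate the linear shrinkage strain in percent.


Linear shrinkage ≈ vol_shrink/3 = 4.0/3 = 1.333%

1.333%


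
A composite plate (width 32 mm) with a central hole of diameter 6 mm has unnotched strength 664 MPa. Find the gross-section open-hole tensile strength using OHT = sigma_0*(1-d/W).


OHT = sigma_0*(1-d/W) = 664*(1-6/32) = 539.5 MPa

539.5 MPa


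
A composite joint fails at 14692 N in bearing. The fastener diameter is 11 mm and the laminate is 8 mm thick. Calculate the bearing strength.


sigma_br = F/(d*h) = 14692/(11*8) = 167.0 MPa

167.0 MPa


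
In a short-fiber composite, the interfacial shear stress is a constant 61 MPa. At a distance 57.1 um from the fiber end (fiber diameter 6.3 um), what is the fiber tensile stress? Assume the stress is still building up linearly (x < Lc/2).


Force balance: sigma_f * (pi*d^2/4) = tau * (pi*d) * x  ->  sigma_f = 4 * tau * x / d
sigma_f = 4 * 61 * 57.1 / 6.3 = 2211.5 MPa

2211.5 MPa


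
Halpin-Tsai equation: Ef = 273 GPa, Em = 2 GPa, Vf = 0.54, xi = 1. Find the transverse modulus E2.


eta = (Ef/Em - 1)/(Ef/Em + xi) = (136.5 - 1)/(136.5 + 1) = 0.9855
E2 = Em*(1+xi*eta*Vf)/(1-eta*Vf) = 6.55 GPa

6.55 GPa


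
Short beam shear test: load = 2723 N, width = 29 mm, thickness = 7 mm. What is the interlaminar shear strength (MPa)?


ILSS = 3F/(4bh) = 3*2723/(4*29*7) = 10.06 MPa

10.06 MPa


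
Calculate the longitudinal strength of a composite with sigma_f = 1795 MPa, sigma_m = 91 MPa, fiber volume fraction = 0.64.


sigma_1 = sigma_f*Vf + sigma_m*(1-Vf) = 1795*0.64 + 91*0.36 = 1181.6 MPa

1181.6 MPa


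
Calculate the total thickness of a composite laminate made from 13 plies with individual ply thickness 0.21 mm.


h = n * t_ply = 13 * 0.21 = 2.73 mm

2.73 mm


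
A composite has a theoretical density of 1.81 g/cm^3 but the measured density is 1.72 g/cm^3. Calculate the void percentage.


Void% = (rho_theo - rho_actual)/rho_theo * 100 = (1.81 - 1.72)/1.81 * 100 = 4.97%

4.97%


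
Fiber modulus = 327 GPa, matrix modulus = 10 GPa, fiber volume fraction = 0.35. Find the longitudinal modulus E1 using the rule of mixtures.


E1 = Ef*Vf + Em*(1-Vf) = 327*0.35 + 10*0.65 = 120.95 GPa

120.95 GPa


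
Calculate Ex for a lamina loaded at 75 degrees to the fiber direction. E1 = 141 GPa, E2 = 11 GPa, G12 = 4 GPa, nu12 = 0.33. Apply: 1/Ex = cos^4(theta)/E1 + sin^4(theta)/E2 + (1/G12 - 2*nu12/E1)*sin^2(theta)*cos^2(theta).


cos^4(75) = 0.004487, sin^4(75) = 0.870513, sin^2(75)*cos^2(75) = 0.0625
1/G12 - 2*nu12/E1 = 1/4 - 2*0.33/141 = 0.245319 GPa^-1
1/Ex = 0.004487/141 + 0.870513/11 + 0.245319*0.0625 = 0.0945018 GPa^-1
Ex = 10.58 GPa

10.58 GPa


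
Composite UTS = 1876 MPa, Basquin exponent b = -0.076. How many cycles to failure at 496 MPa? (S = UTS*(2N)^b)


N = 0.5 * (S/UTS)^(1/b) = 0.5 * (496/1876)^(1/-0.076) = 1.9997e+07 cycles

1.9997e+07 cycles


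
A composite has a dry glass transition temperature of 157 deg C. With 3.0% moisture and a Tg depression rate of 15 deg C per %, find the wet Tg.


Tg_wet = Tg_dry - k*moisture = 157 - 15*3.0 = 112.0 deg C

112.0 deg C


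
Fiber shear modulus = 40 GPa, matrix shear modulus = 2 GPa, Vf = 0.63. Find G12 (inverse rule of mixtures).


1/G12 = Vf/Gf + (1-Vf)/Gm = 0.63/40 + 0.37/2
G12 = 4.98 GPa

4.98 GPa


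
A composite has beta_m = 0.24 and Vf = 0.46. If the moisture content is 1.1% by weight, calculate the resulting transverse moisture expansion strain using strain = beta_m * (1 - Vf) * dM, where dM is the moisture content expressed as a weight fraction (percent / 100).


dM = 1.1/100 = 0.011
strain = beta_m * (1-Vf) * dM = 0.24 * 0.54 * 0.011 = 0.0014256

0.0014256


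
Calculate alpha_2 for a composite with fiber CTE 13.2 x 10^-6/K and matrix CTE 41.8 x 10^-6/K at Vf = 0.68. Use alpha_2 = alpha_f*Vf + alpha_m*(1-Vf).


alpha_2 = alpha_f*Vf + alpha_m*(1-Vf) = 13.2*0.68 + 41.8*0.32 = 22.4 x 10^-6/K

22.4 x 10^-6/K


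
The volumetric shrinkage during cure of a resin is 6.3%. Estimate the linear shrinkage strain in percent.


Linear shrinkage ≈ vol_shrink/3 = 6.3/3 = 2.1%

2.1%


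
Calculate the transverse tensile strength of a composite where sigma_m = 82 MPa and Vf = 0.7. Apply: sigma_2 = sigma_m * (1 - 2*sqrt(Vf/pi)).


factor = 1 - 2*sqrt(0.7/pi) = 0.0559
sigma_2 = 82 * 0.0559 = 4.59 MPa

4.59 MPa


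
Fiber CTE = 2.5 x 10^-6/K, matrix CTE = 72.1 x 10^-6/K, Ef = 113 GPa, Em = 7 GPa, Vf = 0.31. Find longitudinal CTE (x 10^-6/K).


E1 = Ef*Vf + Em*(1-Vf) = 39.86
alpha_1 = (alpha_f*Ef*Vf + alpha_m*Em*(1-Vf))/E1 = 10.93 x 10^-6/K

10.93 x 10^-6/K


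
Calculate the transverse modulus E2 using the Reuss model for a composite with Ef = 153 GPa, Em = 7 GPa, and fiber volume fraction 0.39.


1/E2 = Vf/Ef + (1-Vf)/Em = 0.39/153 + 0.61/7
E2 = 11.15 GPa

11.15 GPa


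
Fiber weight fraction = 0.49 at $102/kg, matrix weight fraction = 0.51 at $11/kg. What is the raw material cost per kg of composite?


Cost = cost_f*Wf + cost_m*Wm = 102*0.49 + 11*0.51 = $55.59/kg

$55.59/kg


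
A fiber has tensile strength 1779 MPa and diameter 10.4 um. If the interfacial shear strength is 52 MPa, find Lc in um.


Lc = sigma_f * d / (2 * tau_i) = 1779 * 10.4 / (2 * 52) = 177.9 um

177.9 um


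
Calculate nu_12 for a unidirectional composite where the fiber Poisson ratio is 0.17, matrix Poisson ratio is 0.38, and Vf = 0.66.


nu_12 = nu_f*Vf + nu_m*(1-Vf) = 0.17*0.66 + 0.38*0.34 = 0.2414

0.2414


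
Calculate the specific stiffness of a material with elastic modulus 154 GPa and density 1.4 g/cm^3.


Specific stiffness = E/rho = 154/1.4 = 110.0 GPa/(g/cm^3)

110.0 GPa/(g/cm^3)


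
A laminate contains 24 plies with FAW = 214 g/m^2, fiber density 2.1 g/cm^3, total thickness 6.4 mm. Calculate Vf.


Vf = n * FAW / (rho_f * h * 1000) = 24 * 214 / (2.1 * 6.4 * 1000) = 0.3821

0.3821


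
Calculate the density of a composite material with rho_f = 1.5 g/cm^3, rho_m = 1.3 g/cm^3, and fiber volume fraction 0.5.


rho_c = rho_f*Vf + rho_m*(1-Vf) = 1.5*0.5 + 1.3*0.5 = 1.4 g/cm^3

1.4 g/cm^3


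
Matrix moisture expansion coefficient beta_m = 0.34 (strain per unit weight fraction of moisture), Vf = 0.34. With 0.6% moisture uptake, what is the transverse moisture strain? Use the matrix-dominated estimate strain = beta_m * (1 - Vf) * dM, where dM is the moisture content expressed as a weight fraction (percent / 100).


dM = 0.6/100 = 0.006
strain = beta_m * (1-Vf) * dM = 0.34 * 0.66 * 0.006 = 0.0013464

0.0013464


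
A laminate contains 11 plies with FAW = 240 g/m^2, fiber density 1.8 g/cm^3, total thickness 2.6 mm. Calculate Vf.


Vf = n * FAW / (rho_f * h * 1000) = 11 * 240 / (1.8 * 2.6 * 1000) = 0.5641

0.5641


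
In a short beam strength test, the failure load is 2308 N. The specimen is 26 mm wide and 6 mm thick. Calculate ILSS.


ILSS = 3F/(4bh) = 3*2308/(4*26*6) = 11.1 MPa

11.1 MPa


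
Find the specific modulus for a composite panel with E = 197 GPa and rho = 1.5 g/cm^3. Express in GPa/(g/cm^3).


Specific stiffness = E/rho = 197/1.5 = 131.3 GPa/(g/cm^3)

131.3 GPa/(g/cm^3)


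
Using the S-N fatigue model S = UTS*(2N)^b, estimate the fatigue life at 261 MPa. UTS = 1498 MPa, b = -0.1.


N = 0.5 * (S/UTS)^(1/b) = 0.5 * (261/1498)^(1/-0.1) = 1.9395e+07 cycles

1.9395e+07 cycles


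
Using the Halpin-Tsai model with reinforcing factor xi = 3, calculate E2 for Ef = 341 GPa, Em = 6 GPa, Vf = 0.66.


eta = (Ef/Em - 1)/(Ef/Em + xi) = (56.8333 - 1)/(56.8333 + 3) = 0.9331
E2 = Em*(1+xi*eta*Vf)/(1-eta*Vf) = 44.48 GPa

44.48 GPa


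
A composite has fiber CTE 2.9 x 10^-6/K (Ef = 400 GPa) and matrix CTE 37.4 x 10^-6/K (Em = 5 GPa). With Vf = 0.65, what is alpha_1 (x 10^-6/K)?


E1 = Ef*Vf + Em*(1-Vf) = 261.75
alpha_1 = (alpha_f*Ef*Vf + alpha_m*Em*(1-Vf))/E1 = 3.13 x 10^-6/K

3.13 x 10^-6/K


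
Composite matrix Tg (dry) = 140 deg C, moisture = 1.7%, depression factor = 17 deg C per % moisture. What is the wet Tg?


Tg_wet = Tg_dry - k*moisture = 140 - 17*1.7 = 111.1 deg C

111.1 deg C


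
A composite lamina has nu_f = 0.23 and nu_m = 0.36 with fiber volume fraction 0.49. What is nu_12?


nu_12 = nu_f*Vf + nu_m*(1-Vf) = 0.23*0.49 + 0.36*0.51 = 0.2963

0.2963


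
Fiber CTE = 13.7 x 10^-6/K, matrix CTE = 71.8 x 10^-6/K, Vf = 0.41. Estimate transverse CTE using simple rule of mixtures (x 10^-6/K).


alpha_2 = alpha_f*Vf + alpha_m*(1-Vf) = 13.7*0.41 + 71.8*0.59 = 48.0 x 10^-6/K

48.0 x 10^-6/K


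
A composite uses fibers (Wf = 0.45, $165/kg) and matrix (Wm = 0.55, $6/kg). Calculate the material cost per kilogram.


Cost = cost_f*Wf + cost_m*Wm = 165*0.45 + 6*0.55 = $77.55/kg

$77.55/kg


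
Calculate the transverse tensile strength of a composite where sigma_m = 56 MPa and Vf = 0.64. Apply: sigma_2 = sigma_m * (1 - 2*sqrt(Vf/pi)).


factor = 1 - 2*sqrt(0.64/pi) = 0.0973
sigma_2 = 56 * 0.0973 = 5.45 MPa

5.45 MPa


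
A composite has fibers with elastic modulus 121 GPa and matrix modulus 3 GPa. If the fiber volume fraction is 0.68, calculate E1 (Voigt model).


E1 = Ef*Vf + Em*(1-Vf) = 121*0.68 + 3*0.32 = 83.24 GPa

83.24 GPa


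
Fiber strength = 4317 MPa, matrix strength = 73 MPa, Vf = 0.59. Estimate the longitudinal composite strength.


sigma_1 = sigma_f*Vf + sigma_m*(1-Vf) = 4317*0.59 + 73*0.41 = 2577.0 MPa

2577.0 MPa


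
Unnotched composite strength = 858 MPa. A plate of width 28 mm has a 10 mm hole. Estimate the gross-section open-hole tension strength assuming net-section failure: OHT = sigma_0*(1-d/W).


OHT = sigma_0*(1-d/W) = 858*(1-10/28) = 551.6 MPa

551.6 MPa


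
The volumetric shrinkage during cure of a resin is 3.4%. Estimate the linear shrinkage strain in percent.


Linear shrinkage ≈ vol_shrink/3 = 3.4/3 = 1.133%

1.133%


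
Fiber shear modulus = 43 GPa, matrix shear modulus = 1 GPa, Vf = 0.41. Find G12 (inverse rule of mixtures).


1/G12 = Vf/Gf + (1-Vf)/Gm = 0.41/43 + 0.59/1
G12 = 1.67 GPa

1.67 GPa


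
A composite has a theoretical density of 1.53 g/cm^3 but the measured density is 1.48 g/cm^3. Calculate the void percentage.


Void% = (rho_theo - rho_actual)/rho_theo * 100 = (1.53 - 1.48)/1.53 * 100 = 3.27%

3.27%


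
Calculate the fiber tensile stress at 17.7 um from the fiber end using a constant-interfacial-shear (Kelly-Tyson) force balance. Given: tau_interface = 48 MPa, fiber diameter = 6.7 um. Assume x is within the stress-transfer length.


Force balance: sigma_f * (pi*d^2/4) = tau * (pi*d) * x  ->  sigma_f = 4 * tau * x / d
sigma_f = 4 * 48 * 17.7 / 6.7 = 507.2 MPa

507.2 MPa


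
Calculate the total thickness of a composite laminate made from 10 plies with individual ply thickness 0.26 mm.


h = n * t_ply = 10 * 0.26 = 2.6 mm

2.6 mm


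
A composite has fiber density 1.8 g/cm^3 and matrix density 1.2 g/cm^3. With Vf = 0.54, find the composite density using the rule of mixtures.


rho_c = rho_f*Vf + rho_m*(1-Vf) = 1.8*0.54 + 1.2*0.46 = 1.524 g/cm^3

1.524 g/cm^3


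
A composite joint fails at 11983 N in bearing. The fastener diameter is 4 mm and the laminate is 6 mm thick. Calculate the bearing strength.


sigma_br = F/(d*h) = 11983/(4*6) = 499.3 MPa

499.3 MPa


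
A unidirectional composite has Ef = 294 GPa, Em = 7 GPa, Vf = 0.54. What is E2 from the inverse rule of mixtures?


1/E2 = Vf/Ef + (1-Vf)/Em = 0.54/294 + 0.46/7
E2 = 14.8 GPa

14.8 GPa


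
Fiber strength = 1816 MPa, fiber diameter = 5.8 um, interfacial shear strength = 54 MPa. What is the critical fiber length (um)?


Lc = sigma_f * d / (2 * tau_i) = 1816 * 5.8 / (2 * 54) = 97.5 um

97.5 um


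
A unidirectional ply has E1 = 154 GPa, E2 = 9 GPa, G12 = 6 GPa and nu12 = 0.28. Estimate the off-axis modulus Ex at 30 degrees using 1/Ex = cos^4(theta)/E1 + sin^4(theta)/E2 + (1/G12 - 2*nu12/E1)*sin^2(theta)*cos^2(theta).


cos^4(30) = 0.5625, sin^4(30) = 0.0625, sin^2(30)*cos^2(30) = 0.1875
1/G12 - 2*nu12/E1 = 1/6 - 2*0.28/154 = 0.16303 GPa^-1
1/Ex = 0.5625/154 + 0.0625/9 + 0.16303*0.1875 = 0.0411652 GPa^-1
Ex = 24.29 GPa

24.29 GPa


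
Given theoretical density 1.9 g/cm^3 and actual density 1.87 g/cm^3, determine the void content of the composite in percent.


Void% = (rho_theo - rho_actual)/rho_theo * 100 = (1.9 - 1.87)/1.9 * 100 = 1.58%

1.58%


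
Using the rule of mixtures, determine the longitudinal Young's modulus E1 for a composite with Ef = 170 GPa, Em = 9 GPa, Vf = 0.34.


E1 = Ef*Vf + Em*(1-Vf) = 170*0.34 + 9*0.66 = 63.74 GPa

63.74 GPa


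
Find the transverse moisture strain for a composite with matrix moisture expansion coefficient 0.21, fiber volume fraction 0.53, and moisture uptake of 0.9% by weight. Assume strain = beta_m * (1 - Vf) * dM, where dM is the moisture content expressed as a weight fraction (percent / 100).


dM = 0.9/100 = 0.009
strain = beta_m * (1-Vf) * dM = 0.21 * 0.47 * 0.009 = 0.0008883

0.0008883


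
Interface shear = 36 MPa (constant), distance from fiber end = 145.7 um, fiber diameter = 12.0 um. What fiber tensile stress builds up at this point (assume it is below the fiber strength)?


Force balance: sigma_f * (pi*d^2/4) = tau * (pi*d) * x  ->  sigma_f = 4 * tau * x / d
sigma_f = 4 * 36 * 145.7 / 12.0 = 1748.4 MPa

1748.4 MPa


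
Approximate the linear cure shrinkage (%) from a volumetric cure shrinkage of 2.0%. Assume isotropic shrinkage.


Linear shrinkage ≈ vol_shrink/3 = 2.0/3 = 0.667%

0.667%


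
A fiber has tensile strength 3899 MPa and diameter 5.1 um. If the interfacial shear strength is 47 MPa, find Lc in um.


Lc = sigma_f * d / (2 * tau_i) = 3899 * 5.1 / (2 * 47) = 211.5 um

211.5 um


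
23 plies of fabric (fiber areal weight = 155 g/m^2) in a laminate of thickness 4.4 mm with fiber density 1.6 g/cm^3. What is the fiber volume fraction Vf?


Vf = n * FAW / (rho_f * h * 1000) = 23 * 155 / (1.6 * 4.4 * 1000) = 0.5064

0.5064


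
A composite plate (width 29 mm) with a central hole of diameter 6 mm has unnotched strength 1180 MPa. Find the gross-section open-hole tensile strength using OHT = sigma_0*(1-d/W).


OHT = sigma_0*(1-d/W) = 1180*(1-6/29) = 935.9 MPa

935.9 MPa


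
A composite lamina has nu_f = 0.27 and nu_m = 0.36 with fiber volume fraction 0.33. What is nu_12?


nu_12 = nu_f*Vf + nu_m*(1-Vf) = 0.27*0.33 + 0.36*0.67 = 0.3303

0.3303


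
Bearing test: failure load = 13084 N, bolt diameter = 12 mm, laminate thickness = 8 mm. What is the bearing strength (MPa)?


sigma_br = F/(d*h) = 13084/(12*8) = 136.3 MPa

136.3 MPa


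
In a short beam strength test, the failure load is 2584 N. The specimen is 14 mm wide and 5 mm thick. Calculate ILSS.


ILSS = 3F/(4bh) = 3*2584/(4*14*5) = 27.69 MPa

27.69 MPa


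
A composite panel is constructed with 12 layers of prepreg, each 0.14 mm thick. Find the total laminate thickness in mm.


h = n * t_ply = 12 * 0.14 = 1.68 mm

1.68 mm


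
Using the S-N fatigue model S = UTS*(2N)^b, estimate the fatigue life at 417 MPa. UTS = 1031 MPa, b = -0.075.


N = 0.5 * (S/UTS)^(1/b) = 0.5 * (417/1031)^(1/-0.075) = 87217.7359 cycles

87217.7359 cycles


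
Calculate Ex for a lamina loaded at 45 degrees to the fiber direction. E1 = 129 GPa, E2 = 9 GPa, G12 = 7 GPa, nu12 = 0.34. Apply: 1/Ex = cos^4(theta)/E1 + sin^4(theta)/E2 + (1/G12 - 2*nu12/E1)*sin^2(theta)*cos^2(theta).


cos^4(45) = 0.25, sin^4(45) = 0.25, sin^2(45)*cos^2(45) = 0.25
1/G12 - 2*nu12/E1 = 1/7 - 2*0.34/129 = 0.137586 GPa^-1
1/Ex = 0.25/129 + 0.25/9 + 0.137586*0.25 = 0.0641122 GPa^-1
Ex = 15.6 GPa

15.6 GPa


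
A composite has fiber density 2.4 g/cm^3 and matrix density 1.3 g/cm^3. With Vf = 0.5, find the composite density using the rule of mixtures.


rho_c = rho_f*Vf + rho_m*(1-Vf) = 2.4*0.5 + 1.3*0.5 = 1.85 g/cm^3

1.85 g/cm^3


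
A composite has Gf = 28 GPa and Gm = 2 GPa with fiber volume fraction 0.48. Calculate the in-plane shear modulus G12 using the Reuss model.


1/G12 = Vf/Gf + (1-Vf)/Gm = 0.48/28 + 0.52/2
G12 = 3.61 GPa

3.61 GPa


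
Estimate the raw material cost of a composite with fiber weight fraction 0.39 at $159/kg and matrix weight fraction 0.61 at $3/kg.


Cost = cost_f*Wf + cost_m*Wm = 159*0.39 + 3*0.61 = $63.84/kg

$63.84/kg


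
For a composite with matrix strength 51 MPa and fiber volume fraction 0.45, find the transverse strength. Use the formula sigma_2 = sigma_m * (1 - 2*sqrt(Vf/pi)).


factor = 1 - 2*sqrt(0.45/pi) = 0.2431
sigma_2 = 51 * 0.2431 = 12.4 MPa

12.4 MPa


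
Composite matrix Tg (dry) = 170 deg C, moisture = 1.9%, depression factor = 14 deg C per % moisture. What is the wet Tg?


Tg_wet = Tg_dry - k*moisture = 170 - 14*1.9 = 143.4 deg C

143.4 deg C


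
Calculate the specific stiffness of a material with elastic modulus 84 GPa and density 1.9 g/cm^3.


Specific stiffness = E/rho = 84/1.9 = 44.2 GPa/(g/cm^3)

44.2 GPa/(g/cm^3)


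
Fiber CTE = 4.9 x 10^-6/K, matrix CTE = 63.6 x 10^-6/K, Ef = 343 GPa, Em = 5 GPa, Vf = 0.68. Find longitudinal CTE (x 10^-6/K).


E1 = Ef*Vf + Em*(1-Vf) = 234.84
alpha_1 = (alpha_f*Ef*Vf + alpha_m*Em*(1-Vf))/E1 = 5.3 x 10^-6/K

5.3 x 10^-6/K


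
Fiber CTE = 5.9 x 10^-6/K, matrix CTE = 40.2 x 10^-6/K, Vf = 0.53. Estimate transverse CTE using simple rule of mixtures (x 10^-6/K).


alpha_2 = alpha_f*Vf + alpha_m*(1-Vf) = 5.9*0.53 + 40.2*0.47 = 22.0 x 10^-6/K

22.0 x 10^-6/K


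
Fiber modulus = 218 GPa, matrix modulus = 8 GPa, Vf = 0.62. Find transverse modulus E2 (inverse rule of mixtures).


1/E2 = Vf/Ef + (1-Vf)/Em = 0.62/218 + 0.38/8
E2 = 19.86 GPa

19.86 GPa


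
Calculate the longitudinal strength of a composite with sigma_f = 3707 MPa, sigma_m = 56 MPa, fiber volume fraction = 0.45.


sigma_1 = sigma_f*Vf + sigma_m*(1-Vf) = 3707*0.45 + 56*0.55 = 1699.0 MPa

1699.0 MPa


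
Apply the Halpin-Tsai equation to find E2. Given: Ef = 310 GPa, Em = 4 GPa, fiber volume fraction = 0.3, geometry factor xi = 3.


eta = (Ef/Em - 1)/(Ef/Em + xi) = (77.5 - 1)/(77.5 + 3) = 0.9503
E2 = Em*(1+xi*eta*Vf)/(1-eta*Vf) = 10.38 GPa

10.38 GPa


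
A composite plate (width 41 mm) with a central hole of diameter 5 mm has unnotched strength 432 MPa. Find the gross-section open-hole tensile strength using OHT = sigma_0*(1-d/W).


OHT = sigma_0*(1-d/W) = 432*(1-5/41) = 379.3 MPa

379.3 MPa


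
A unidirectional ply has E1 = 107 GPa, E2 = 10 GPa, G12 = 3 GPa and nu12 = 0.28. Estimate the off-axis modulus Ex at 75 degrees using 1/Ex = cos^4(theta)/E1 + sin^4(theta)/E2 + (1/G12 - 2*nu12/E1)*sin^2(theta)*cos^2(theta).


cos^4(75) = 0.004487, sin^4(75) = 0.870513, sin^2(75)*cos^2(75) = 0.0625
1/G12 - 2*nu12/E1 = 1/3 - 2*0.28/107 = 0.3281 GPa^-1
1/Ex = 0.004487/107 + 0.870513/10 + 0.3281*0.0625 = 0.1075994 GPa^-1
Ex = 9.29 GPa

9.29 GPa


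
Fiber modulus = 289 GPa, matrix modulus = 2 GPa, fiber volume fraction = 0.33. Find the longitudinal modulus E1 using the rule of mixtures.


E1 = Ef*Vf + Em*(1-Vf) = 289*0.33 + 2*0.67 = 96.71 GPa

96.71 GPa


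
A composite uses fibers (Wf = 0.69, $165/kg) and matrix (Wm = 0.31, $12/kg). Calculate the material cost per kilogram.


Cost = cost_f*Wf + cost_m*Wm = 165*0.69 + 12*0.31 = $117.57/kg

$117.57/kg


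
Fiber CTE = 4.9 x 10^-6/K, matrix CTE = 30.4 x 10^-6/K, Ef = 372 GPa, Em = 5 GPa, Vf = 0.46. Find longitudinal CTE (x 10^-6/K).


E1 = Ef*Vf + Em*(1-Vf) = 173.82
alpha_1 = (alpha_f*Ef*Vf + alpha_m*Em*(1-Vf))/E1 = 5.3 x 10^-6/K

5.3 x 10^-6/K


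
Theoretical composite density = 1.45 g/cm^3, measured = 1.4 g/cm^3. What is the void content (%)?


Void% = (rho_theo - rho_actual)/rho_theo * 100 = (1.45 - 1.4)/1.45 * 100 = 3.45%

3.45%


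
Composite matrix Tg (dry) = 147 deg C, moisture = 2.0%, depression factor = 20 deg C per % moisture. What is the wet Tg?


Tg_wet = Tg_dry - k*moisture = 147 - 20*2.0 = 107.0 deg C

107.0 deg C


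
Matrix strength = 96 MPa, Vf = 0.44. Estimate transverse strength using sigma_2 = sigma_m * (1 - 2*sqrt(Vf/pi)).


factor = 1 - 2*sqrt(0.44/pi) = 0.2515
sigma_2 = 96 * 0.2515 = 24.15 MPa

24.15 MPa


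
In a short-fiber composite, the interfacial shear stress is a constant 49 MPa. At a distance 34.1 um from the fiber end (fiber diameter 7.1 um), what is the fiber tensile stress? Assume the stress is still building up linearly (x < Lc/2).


Force balance: sigma_f * (pi*d^2/4) = tau * (pi*d) * x  ->  sigma_f = 4 * tau * x / d
sigma_f = 4 * 49 * 34.1 / 7.1 = 941.4 MPa

941.4 MPa


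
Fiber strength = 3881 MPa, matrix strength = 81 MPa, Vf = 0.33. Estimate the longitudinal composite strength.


sigma_1 = sigma_f*Vf + sigma_m*(1-Vf) = 3881*0.33 + 81*0.67 = 1335.0 MPa

1335.0 MPa


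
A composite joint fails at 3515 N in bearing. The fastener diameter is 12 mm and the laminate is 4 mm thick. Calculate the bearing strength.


sigma_br = F/(d*h) = 3515/(12*4) = 73.2 MPa

73.2 MPa


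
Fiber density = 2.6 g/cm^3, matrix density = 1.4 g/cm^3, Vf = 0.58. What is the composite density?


rho_c = rho_f*Vf + rho_m*(1-Vf) = 2.6*0.58 + 1.4*0.42 = 2.096 g/cm^3

2.096 g/cm^3


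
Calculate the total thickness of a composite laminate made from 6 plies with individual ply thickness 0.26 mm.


h = n * t_ply = 6 * 0.26 = 1.56 mm

1.56 mm


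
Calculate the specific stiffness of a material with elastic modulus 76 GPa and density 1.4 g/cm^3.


Specific stiffness = E/rho = 76/1.4 = 54.3 GPa/(g/cm^3)

54.3 GPa/(g/cm^3)


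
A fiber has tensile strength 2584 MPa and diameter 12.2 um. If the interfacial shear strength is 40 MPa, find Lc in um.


Lc = sigma_f * d / (2 * tau_i) = 2584 * 12.2 / (2 * 40) = 394.1 um

394.1 um


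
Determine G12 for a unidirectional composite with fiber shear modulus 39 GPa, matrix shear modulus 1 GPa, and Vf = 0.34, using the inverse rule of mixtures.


1/G12 = Vf/Gf + (1-Vf)/Gm = 0.34/39 + 0.66/1
G12 = 1.5 GPa

1.5 GPa


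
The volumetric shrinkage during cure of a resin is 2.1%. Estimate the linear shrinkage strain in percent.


Linear shrinkage ≈ vol_shrink/3 = 2.1/3 = 0.7%

0.7%


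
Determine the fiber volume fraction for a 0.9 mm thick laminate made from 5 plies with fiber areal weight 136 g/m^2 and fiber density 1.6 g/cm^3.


Vf = n * FAW / (rho_f * h * 1000) = 5 * 136 / (1.6 * 0.9 * 1000) = 0.4722

0.4722


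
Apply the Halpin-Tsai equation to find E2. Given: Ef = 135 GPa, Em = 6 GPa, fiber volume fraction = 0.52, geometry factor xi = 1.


eta = (Ef/Em - 1)/(Ef/Em + xi) = (22.5 - 1)/(22.5 + 1) = 0.9149
E2 = Em*(1+xi*eta*Vf)/(1-eta*Vf) = 16.89 GPa

16.89 GPa


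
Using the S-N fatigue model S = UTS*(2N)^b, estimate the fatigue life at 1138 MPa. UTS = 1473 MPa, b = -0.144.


N = 0.5 * (S/UTS)^(1/b) = 0.5 * (1138/1473)^(1/-0.144) = 3.0003 cycles

3.0003 cycles


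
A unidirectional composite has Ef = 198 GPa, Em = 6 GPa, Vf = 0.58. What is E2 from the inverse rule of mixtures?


1/E2 = Vf/Ef + (1-Vf)/Em = 0.58/198 + 0.42/6
E2 = 13.71 GPa

13.71 GPa


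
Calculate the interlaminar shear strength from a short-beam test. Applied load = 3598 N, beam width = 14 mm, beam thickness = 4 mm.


ILSS = 3F/(4bh) = 3*3598/(4*14*4) = 48.19 MPa

48.19 MPa


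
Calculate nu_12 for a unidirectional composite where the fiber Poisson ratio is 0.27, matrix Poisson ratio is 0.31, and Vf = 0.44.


nu_12 = nu_f*Vf + nu_m*(1-Vf) = 0.27*0.44 + 0.31*0.56 = 0.2924

0.2924


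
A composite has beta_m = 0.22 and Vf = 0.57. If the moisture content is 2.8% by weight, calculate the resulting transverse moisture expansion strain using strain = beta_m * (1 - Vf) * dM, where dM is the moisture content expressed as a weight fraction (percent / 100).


dM = 2.8/100 = 0.028
strain = beta_m * (1-Vf) * dM = 0.22 * 0.43 * 0.028 = 0.0026488

0.0026488


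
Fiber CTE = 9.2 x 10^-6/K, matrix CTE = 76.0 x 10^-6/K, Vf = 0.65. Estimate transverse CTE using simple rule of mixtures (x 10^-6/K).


alpha_2 = alpha_f*Vf + alpha_m*(1-Vf) = 9.2*0.65 + 76.0*0.35 = 32.6 x 10^-6/K

32.6 x 10^-6/K


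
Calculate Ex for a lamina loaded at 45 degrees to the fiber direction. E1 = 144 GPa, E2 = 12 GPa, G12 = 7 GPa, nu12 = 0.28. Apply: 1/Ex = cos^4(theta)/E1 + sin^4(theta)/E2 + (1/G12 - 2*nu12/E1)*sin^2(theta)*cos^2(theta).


cos^4(45) = 0.25, sin^4(45) = 0.25, sin^2(45)*cos^2(45) = 0.25
1/G12 - 2*nu12/E1 = 1/7 - 2*0.28/144 = 0.138968 GPa^-1
1/Ex = 0.25/144 + 0.25/12 + 0.138968*0.25 = 0.0573115 GPa^-1
Ex = 17.45 GPa

17.45 GPa


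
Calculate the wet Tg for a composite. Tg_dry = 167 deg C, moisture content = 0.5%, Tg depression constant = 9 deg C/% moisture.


Tg_wet = Tg_dry - k*moisture = 167 - 9*0.5 = 162.5 deg C

162.5 deg C


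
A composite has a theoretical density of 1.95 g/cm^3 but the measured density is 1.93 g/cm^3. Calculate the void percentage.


Void% = (rho_theo - rho_actual)/rho_theo * 100 = (1.95 - 1.93)/1.95 * 100 = 1.03%

1.03%


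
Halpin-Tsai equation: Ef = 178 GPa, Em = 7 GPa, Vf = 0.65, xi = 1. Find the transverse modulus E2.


eta = (Ef/Em - 1)/(Ef/Em + xi) = (25.4286 - 1)/(25.4286 + 1) = 0.9243
E2 = Em*(1+xi*eta*Vf)/(1-eta*Vf) = 28.07 GPa

28.07 GPa


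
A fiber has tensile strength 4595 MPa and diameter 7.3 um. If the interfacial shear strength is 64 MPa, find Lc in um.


Lc = sigma_f * d / (2 * tau_i) = 4595 * 7.3 / (2 * 64) = 262.1 um

262.1 um


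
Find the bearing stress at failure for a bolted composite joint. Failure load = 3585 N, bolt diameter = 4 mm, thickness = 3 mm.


sigma_br = F/(d*h) = 3585/(4*3) = 298.8 MPa

298.8 MPa


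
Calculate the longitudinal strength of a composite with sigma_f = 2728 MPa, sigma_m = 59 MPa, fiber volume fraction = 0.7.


sigma_1 = sigma_f*Vf + sigma_m*(1-Vf) = 2728*0.7 + 59*0.3 = 1927.3 MPa

1927.3 MPa


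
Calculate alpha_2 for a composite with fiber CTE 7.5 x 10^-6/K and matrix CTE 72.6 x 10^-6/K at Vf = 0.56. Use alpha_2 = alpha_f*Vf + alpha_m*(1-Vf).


alpha_2 = alpha_f*Vf + alpha_m*(1-Vf) = 7.5*0.56 + 72.6*0.44 = 36.1 x 10^-6/K

36.1 x 10^-6/K


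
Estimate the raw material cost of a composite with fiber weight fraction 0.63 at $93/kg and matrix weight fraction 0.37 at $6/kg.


Cost = cost_f*Wf + cost_m*Wm = 93*0.63 + 6*0.37 = $60.81/kg

$60.81/kg


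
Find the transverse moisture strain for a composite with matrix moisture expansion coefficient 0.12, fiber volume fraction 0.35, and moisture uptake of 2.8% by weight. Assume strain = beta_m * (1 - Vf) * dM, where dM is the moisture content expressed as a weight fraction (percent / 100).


dM = 2.8/100 = 0.028
strain = beta_m * (1-Vf) * dM = 0.12 * 0.65 * 0.028 = 0.002184

0.002184


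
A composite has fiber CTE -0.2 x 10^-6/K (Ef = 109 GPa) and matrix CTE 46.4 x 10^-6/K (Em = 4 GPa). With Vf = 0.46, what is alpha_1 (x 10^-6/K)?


E1 = Ef*Vf + Em*(1-Vf) = 52.3
alpha_1 = (alpha_f*Ef*Vf + alpha_m*Em*(1-Vf))/E1 = 1.72 x 10^-6/K

1.72 x 10^-6/K


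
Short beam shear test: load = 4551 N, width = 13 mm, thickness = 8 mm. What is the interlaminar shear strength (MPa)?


ILSS = 3F/(4bh) = 3*4551/(4*13*8) = 32.82 MPa

32.82 MPa


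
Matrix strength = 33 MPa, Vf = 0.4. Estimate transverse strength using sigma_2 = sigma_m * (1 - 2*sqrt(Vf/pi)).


factor = 1 - 2*sqrt(0.4/pi) = 0.2864
sigma_2 = 33 * 0.2864 = 9.45 MPa

9.45 MPa


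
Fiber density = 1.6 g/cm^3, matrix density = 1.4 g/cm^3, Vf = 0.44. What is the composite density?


rho_c = rho_f*Vf + rho_m*(1-Vf) = 1.6*0.44 + 1.4*0.56 = 1.488 g/cm^3

1.488 g/cm^3


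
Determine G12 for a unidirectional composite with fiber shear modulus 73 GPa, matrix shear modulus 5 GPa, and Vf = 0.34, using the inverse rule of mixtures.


1/G12 = Vf/Gf + (1-Vf)/Gm = 0.34/73 + 0.66/5
G12 = 7.32 GPa

7.32 GPa


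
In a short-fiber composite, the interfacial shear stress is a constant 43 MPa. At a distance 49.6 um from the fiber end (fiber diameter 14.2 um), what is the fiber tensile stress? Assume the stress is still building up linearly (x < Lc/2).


Force balance: sigma_f * (pi*d^2/4) = tau * (pi*d) * x  ->  sigma_f = 4 * tau * x / d
sigma_f = 4 * 43 * 49.6 / 14.2 = 600.8 MPa

600.8 MPa


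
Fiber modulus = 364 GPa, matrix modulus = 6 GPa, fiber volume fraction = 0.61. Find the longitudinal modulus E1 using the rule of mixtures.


E1 = Ef*Vf + Em*(1-Vf) = 364*0.61 + 6*0.39 = 224.38 GPa

224.38 GPa


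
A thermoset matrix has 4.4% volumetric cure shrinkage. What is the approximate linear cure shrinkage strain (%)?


Linear shrinkage ≈ vol_shrink/3 = 4.4/3 = 1.467%

1.467%


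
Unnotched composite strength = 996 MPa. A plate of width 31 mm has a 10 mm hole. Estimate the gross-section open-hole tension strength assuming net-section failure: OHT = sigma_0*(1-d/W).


OHT = sigma_0*(1-d/W) = 996*(1-10/31) = 674.7 MPa

674.7 MPa


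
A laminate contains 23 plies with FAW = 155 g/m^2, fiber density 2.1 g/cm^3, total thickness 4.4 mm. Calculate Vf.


Vf = n * FAW / (rho_f * h * 1000) = 23 * 155 / (2.1 * 4.4 * 1000) = 0.3858

0.3858


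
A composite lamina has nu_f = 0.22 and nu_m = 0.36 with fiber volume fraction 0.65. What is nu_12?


nu_12 = nu_f*Vf + nu_m*(1-Vf) = 0.22*0.65 + 0.36*0.35 = 0.269

0.269


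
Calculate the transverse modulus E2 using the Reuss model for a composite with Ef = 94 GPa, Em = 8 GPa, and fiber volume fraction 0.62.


1/E2 = Vf/Ef + (1-Vf)/Em = 0.62/94 + 0.38/8
E2 = 18.49 GPa

18.49 GPa


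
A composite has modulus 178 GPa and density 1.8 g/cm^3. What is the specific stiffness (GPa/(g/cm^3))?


Specific stiffness = E/rho = 178/1.8 = 98.9 GPa/(g/cm^3)

98.9 GPa/(g/cm^3)


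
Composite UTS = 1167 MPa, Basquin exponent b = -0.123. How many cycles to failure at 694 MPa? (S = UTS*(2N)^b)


N = 0.5 * (S/UTS)^(1/b) = 0.5 * (694/1167)^(1/-0.123) = 34.1997 cycles

34.1997 cycles


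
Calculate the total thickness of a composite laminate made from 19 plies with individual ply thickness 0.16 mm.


h = n * t_ply = 19 * 0.16 = 3.04 mm

3.04 mm


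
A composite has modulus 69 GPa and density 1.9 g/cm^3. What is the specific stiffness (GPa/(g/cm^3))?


Specific stiffness = E/rho = 69/1.9 = 36.3 GPa/(g/cm^3)

36.3 GPa/(g/cm^3)


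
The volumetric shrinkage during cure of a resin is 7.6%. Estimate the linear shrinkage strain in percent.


Linear shrinkage ≈ vol_shrink/3 = 7.6/3 = 2.533%

2.533%


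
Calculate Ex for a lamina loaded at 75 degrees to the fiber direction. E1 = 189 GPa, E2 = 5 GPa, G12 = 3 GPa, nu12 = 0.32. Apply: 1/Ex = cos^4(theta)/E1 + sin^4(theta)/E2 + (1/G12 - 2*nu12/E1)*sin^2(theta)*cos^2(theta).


cos^4(75) = 0.004487, sin^4(75) = 0.870513, sin^2(75)*cos^2(75) = 0.0625
1/G12 - 2*nu12/E1 = 1/3 - 2*0.32/189 = 0.329947 GPa^-1
1/Ex = 0.004487/189 + 0.870513/5 + 0.329947*0.0625 = 0.194748 GPa^-1
Ex = 5.13 GPa

5.13 GPa


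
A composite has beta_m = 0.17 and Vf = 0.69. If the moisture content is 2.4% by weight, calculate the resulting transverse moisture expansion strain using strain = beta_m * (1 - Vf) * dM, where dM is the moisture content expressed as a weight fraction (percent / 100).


dM = 2.4/100 = 0.024
strain = beta_m * (1-Vf) * dM = 0.17 * 0.31 * 0.024 = 0.0012648

0.0012648


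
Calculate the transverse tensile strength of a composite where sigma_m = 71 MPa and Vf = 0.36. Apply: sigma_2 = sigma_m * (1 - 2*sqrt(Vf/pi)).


factor = 1 - 2*sqrt(0.36/pi) = 0.323
sigma_2 = 71 * 0.323 = 22.93 MPa

22.93 MPa


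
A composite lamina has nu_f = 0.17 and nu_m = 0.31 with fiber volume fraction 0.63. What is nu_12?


nu_12 = nu_f*Vf + nu_m*(1-Vf) = 0.17*0.63 + 0.31*0.37 = 0.2218

0.2218


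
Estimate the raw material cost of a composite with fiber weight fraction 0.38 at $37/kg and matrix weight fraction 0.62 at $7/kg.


Cost = cost_f*Wf + cost_m*Wm = 37*0.38 + 7*0.62 = $18.4/kg

$18.4/kg


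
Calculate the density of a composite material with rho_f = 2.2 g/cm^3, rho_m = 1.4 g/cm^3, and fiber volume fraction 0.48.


rho_c = rho_f*Vf + rho_m*(1-Vf) = 2.2*0.48 + 1.4*0.52 = 1.784 g/cm^3

1.784 g/cm^3


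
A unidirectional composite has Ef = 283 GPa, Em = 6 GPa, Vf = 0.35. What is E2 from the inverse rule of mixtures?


1/E2 = Vf/Ef + (1-Vf)/Em = 0.35/283 + 0.65/6
E2 = 9.13 GPa

9.13 GPa


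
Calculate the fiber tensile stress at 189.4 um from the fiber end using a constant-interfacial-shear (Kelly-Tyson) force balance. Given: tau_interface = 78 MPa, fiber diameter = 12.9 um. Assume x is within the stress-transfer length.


Force balance: sigma_f * (pi*d^2/4) = tau * (pi*d) * x  ->  sigma_f = 4 * tau * x / d
sigma_f = 4 * 78 * 189.4 / 12.9 = 4580.8 MPa

4580.8 MPa


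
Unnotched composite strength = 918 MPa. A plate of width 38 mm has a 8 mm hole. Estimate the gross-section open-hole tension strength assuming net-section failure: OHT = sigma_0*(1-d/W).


OHT = sigma_0*(1-d/W) = 918*(1-8/38) = 724.7 MPa

724.7 MPa


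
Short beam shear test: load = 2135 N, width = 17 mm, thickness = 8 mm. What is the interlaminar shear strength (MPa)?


ILSS = 3F/(4bh) = 3*2135/(4*17*8) = 11.77 MPa

11.77 MPa


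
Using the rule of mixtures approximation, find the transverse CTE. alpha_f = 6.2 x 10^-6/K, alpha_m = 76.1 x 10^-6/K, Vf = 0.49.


alpha_2 = alpha_f*Vf + alpha_m*(1-Vf) = 6.2*0.49 + 76.1*0.51 = 41.8 x 10^-6/K

41.8 x 10^-6/K


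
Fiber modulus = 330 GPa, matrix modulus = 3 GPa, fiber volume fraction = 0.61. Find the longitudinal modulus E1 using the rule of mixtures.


E1 = Ef*Vf + Em*(1-Vf) = 330*0.61 + 3*0.39 = 202.47 GPa

202.47 GPa


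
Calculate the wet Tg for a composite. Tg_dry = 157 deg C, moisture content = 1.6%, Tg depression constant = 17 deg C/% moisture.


Tg_wet = Tg_dry - k*moisture = 157 - 17*1.6 = 129.8 deg C

129.8 deg C


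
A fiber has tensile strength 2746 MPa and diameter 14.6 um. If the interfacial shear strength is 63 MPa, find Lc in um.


Lc = sigma_f * d / (2 * tau_i) = 2746 * 14.6 / (2 * 63) = 318.2 um

318.2 um


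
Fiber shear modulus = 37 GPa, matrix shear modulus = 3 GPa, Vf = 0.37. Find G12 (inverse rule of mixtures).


1/G12 = Vf/Gf + (1-Vf)/Gm = 0.37/37 + 0.63/3
G12 = 4.55 GPa

4.55 GPa


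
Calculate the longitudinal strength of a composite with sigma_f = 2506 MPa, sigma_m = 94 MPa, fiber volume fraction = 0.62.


sigma_1 = sigma_f*Vf + sigma_m*(1-Vf) = 2506*0.62 + 94*0.38 = 1589.4 MPa

1589.4 MPa


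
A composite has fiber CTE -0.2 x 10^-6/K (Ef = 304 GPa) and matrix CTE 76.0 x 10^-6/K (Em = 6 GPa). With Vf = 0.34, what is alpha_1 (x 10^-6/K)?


E1 = Ef*Vf + Em*(1-Vf) = 107.32
alpha_1 = (alpha_f*Ef*Vf + alpha_m*Em*(1-Vf))/E1 = 2.61 x 10^-6/K

2.61 x 10^-6/K


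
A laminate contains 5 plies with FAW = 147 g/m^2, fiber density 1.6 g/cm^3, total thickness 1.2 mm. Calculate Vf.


Vf = n * FAW / (rho_f * h * 1000) = 5 * 147 / (1.6 * 1.2 * 1000) = 0.3828

0.3828


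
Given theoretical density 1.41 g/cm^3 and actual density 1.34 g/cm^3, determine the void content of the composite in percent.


Void% = (rho_theo - rho_actual)/rho_theo * 100 = (1.41 - 1.34)/1.41 * 100 = 4.96%

4.96%


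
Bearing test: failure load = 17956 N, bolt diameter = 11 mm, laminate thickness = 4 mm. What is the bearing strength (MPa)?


sigma_br = F/(d*h) = 17956/(11*4) = 408.1 MPa

408.1 MPa


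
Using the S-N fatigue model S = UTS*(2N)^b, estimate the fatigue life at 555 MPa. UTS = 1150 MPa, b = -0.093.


N = 0.5 * (S/UTS)^(1/b) = 0.5 * (555/1150)^(1/-0.093) = 1262.3296 cycles

1262.3296 cycles


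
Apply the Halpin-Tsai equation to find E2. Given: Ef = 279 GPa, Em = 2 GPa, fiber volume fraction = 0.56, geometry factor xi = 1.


eta = (Ef/Em - 1)/(Ef/Em + xi) = (139.5 - 1)/(139.5 + 1) = 0.9858
E2 = Em*(1+xi*eta*Vf)/(1-eta*Vf) = 6.93 GPa

6.93 GPa


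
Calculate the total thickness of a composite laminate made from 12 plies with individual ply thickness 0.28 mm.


h = n * t_ply = 12 * 0.28 = 3.36 mm

3.36 mm


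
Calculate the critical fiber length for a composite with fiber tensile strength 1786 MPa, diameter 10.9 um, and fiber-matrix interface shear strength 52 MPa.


Lc = sigma_f * d / (2 * tau_i) = 1786 * 10.9 / (2 * 52) = 187.2 um

187.2 um


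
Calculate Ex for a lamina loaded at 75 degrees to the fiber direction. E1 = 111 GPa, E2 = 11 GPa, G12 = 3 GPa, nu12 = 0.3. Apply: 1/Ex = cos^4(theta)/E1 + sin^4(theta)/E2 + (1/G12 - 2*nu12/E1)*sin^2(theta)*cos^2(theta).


cos^4(75) = 0.004487, sin^4(75) = 0.870513, sin^2(75)*cos^2(75) = 0.0625
1/G12 - 2*nu12/E1 = 1/3 - 2*0.3/111 = 0.327928 GPa^-1
1/Ex = 0.004487/111 + 0.870513/11 + 0.327928*0.0625 = 0.0996734 GPa^-1
Ex = 10.03 GPa

10.03 GPa


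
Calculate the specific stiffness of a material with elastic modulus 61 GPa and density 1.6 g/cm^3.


Specific stiffness = E/rho = 61/1.6 = 38.1 GPa/(g/cm^3)

38.1 GPa/(g/cm^3)


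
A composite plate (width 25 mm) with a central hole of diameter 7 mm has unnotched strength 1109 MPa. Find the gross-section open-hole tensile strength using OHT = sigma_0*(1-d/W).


OHT = sigma_0*(1-d/W) = 1109*(1-7/25) = 798.5 MPa

798.5 MPa


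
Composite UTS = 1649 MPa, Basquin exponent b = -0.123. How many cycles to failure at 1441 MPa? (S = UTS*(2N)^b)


N = 0.5 * (S/UTS)^(1/b) = 0.5 * (1441/1649)^(1/-0.123) = 1.4964 cycles

1.4964 cycles


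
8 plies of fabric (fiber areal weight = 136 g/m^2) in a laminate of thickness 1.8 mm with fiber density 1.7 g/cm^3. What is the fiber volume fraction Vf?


Vf = n * FAW / (rho_f * h * 1000) = 8 * 136 / (1.7 * 1.8 * 1000) = 0.3556

0.3556


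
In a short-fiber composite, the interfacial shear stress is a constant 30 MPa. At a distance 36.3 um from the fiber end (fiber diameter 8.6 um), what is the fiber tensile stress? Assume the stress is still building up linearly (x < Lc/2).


Force balance: sigma_f * (pi*d^2/4) = tau * (pi*d) * x  ->  sigma_f = 4 * tau * x / d
sigma_f = 4 * 30 * 36.3 / 8.6 = 506.5 MPa

506.5 MPa
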